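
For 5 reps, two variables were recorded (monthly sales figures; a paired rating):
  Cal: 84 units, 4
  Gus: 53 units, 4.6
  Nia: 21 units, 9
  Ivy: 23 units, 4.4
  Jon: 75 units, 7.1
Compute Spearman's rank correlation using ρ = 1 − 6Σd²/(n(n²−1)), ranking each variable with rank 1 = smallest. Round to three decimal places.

Ranks of variable 1: 5, 3, 1, 2, 4
Ranks of variable 2: 1, 3, 5, 2, 4
d = r₁ − r₂: 4, 0, -4, 0, 0
d²: 16, 0, 16, 0, 0; Σd² = 32
ρ = 1 − 6·32/(5·24) = 1 − 192/120 = -0.600

-0.600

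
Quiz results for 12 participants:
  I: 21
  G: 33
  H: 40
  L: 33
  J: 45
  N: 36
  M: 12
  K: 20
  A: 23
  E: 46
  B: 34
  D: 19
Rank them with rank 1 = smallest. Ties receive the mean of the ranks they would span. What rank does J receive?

11

Sorted (ascending): 12, 19, 20, 21, 23, 33, 33, 34, 36, 40, 45, 46
The 2 values of 33 occupy positions 6–7 → average rank (6+7)/2 = 6.5.
J has value 45 → rank 11.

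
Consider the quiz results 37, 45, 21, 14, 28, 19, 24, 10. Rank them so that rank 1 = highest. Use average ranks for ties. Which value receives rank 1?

Sorted (descending): 45, 37, 28, 24, 21, 19, 14, 10
No ties — each value takes its position as its rank.
Rank 1 → value 45.

45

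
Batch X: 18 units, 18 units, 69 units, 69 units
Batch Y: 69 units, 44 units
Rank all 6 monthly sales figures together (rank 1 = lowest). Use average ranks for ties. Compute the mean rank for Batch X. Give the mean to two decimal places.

Sorted (ascending): 18, 18, 44, 69, 69, 69
The 2 values of 18 occupy positions 1–2 → average rank (1+2)/2 = 1.5.
The 3 values of 69 occupy positions 4–6 → average rank 5.
Batch X values → pooled ranks: 18→1.5, 18→1.5, 69→5, 69→5
Mean rank = (1.5 + 1.5 + 5 + 5) / 4 = 3.25

3.25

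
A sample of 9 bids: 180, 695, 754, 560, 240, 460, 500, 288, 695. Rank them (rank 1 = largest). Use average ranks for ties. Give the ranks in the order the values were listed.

Sorted (descending): 754, 695, 695, 560, 500, 460, 288, 240, 180
The 2 values of 695 occupy positions 2–3 → average rank (2+3)/2 = 2.5.

9, 2.5, 1, 4, 8, 6, 5, 7, 2.5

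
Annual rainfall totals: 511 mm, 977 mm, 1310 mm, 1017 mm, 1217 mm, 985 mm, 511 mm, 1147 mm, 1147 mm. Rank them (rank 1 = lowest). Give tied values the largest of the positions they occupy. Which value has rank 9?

Sorted (ascending): 511, 511, 977, 985, 1017, 1147, 1147, 1217, 1310
The 2 values of 511 occupy positions 1–2 → each gets rank 2.
The 2 values of 1147 occupy positions 6–7 → each gets rank 7.
Rank 9 → value 1310.

1310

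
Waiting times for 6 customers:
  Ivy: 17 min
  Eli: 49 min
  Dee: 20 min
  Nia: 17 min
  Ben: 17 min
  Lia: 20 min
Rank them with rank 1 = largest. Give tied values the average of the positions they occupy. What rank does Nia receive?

Sorted (descending): 49, 20, 20, 17, 17, 17
The 2 values of 20 occupy positions 2–3 → average rank (2+3)/2 = 2.5.
The 3 values of 17 occupy positions 4–6 → average rank 5.
Nia has value 17 min → rank 5.

5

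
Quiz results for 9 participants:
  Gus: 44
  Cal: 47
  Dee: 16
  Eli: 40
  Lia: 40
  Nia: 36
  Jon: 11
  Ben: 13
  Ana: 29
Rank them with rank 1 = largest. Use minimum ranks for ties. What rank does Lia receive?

3

Sorted (descending): 47, 44, 40, 40, 36, 29, 16, 13, 11
The 2 values of 40 occupy positions 3–4 → each gets rank 3.
Lia has value 40 → rank 3.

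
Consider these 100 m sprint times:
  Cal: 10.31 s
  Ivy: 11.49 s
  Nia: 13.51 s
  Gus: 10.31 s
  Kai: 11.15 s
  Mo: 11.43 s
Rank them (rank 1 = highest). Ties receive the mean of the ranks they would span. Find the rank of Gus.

5.5

Sorted (descending): 13.51, 11.49, 11.43, 11.15, 10.31, 10.31
The 2 values of 10.31 occupy positions 5–6 → average rank (5+6)/2 = 5.5.
Gus has value 10.31 s → rank 5.5.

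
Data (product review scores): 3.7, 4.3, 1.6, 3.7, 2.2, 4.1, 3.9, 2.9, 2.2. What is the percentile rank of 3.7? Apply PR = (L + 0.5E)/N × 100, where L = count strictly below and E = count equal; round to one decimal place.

N = 9.
Strictly below 3.7: 4. Equal to 3.7: 2.
PR = (4 + 0.5·2)/9 × 100 = 55.6

55.6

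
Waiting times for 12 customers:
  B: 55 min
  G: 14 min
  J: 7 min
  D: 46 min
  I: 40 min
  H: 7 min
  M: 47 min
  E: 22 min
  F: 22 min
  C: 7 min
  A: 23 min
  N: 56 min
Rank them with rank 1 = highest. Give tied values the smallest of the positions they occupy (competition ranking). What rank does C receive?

10

Sorted (descending): 56, 55, 47, 46, 40, 23, 22, 22, 14, 7, 7, 7
The 2 values of 22 occupy positions 7–8 → each gets rank 7.
The 3 values of 7 occupy positions 10–12 → each gets rank 10.
C has value 7 min → rank 10.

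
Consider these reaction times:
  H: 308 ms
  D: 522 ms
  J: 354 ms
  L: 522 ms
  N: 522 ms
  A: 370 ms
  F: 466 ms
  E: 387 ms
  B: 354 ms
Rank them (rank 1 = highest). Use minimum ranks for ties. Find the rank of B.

Sorted (descending): 522, 522, 522, 466, 387, 370, 354, 354, 308
The 3 values of 522 occupy positions 1–3 → each gets rank 1.
The 2 values of 354 occupy positions 7–8 → each gets rank 7.
B has value 354 ms → rank 7.

7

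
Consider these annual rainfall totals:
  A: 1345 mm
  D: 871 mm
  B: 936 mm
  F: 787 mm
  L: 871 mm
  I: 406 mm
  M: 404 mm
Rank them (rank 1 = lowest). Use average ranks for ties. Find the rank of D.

Sorted (ascending): 404, 406, 787, 871, 871, 936, 1345
The 2 values of 871 occupy positions 4–5 → average rank (4+5)/2 = 4.5.
D has value 871 mm → rank 4.5.

4.5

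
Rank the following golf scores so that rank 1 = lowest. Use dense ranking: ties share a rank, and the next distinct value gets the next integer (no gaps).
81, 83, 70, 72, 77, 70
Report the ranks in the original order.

Sorted (ascending): 70, 70, 72, 77, 81, 83
The 2 values of 70 share dense rank 1.
Remaining distinct values take the next consecutive integers.

4, 5, 1, 2, 3, 1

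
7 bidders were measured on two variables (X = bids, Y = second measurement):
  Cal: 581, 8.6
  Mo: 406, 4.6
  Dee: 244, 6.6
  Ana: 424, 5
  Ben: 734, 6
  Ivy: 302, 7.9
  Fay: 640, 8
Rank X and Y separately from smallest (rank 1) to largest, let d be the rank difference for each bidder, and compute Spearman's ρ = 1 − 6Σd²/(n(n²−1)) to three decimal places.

0.179

Ranks of variable 1: 5, 3, 1, 4, 7, 2, 6
Ranks of variable 2: 7, 1, 4, 2, 3, 5, 6
d = r₁ − r₂: -2, 2, -3, 2, 4, -3, 0
d²: 4, 4, 9, 4, 16, 9, 0; Σd² = 46
ρ = 1 − 6·46/(7·48) = 1 − 276/336 = 0.179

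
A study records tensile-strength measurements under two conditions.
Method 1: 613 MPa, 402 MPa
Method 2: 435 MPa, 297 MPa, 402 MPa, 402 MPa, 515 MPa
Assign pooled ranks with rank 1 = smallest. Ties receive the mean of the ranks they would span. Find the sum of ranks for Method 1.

10

Sorted (ascending): 297, 402, 402, 402, 435, 515, 613
The 3 values of 402 occupy positions 2–4 → average rank 3.
Method 1 values → pooled ranks: 613→7, 402→3
Rank sum = 7 + 3 = 10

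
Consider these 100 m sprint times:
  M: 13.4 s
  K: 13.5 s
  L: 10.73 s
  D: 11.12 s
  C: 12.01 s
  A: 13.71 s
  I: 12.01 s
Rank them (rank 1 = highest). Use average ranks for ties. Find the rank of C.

Sorted (descending): 13.71, 13.5, 13.4, 12.01, 12.01, 11.12, 10.73
The 2 values of 12.01 occupy positions 4–5 → average rank (4+5)/2 = 4.5.
C has value 12.01 s → rank 4.5.

4.5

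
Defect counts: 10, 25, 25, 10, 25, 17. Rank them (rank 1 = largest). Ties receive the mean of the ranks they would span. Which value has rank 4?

Sorted (descending): 25, 25, 25, 17, 10, 10
The 3 values of 25 occupy positions 1–3 → average rank 2.
The 2 values of 10 occupy positions 5–6 → average rank (5+6)/2 = 5.5.
Rank 4 → value 17.

17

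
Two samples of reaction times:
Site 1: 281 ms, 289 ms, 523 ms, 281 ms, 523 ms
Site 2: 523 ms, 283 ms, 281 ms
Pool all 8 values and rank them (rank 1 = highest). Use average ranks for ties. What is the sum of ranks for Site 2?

14

Sorted (descending): 523, 523, 523, 289, 283, 281, 281, 281
The 3 values of 523 occupy positions 1–3 → average rank 2.
The 3 values of 281 occupy positions 6–8 → average rank 7.
Site 2 values → pooled ranks: 523→2, 283→5, 281→7
Rank sum = 2 + 5 + 7 = 14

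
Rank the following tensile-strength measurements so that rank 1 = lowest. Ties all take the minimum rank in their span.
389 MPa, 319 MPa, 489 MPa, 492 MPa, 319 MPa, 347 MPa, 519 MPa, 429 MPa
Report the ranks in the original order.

Sorted (ascending): 319, 319, 347, 389, 429, 489, 492, 519
The 2 values of 319 occupy positions 1–2 → each gets rank 1.

4, 1, 6, 7, 1, 3, 8, 5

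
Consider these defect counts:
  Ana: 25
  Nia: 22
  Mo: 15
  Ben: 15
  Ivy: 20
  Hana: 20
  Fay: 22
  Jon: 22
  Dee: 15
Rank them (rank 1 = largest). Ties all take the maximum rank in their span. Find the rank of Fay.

4

Sorted (descending): 25, 22, 22, 22, 20, 20, 15, 15, 15
The 3 values of 22 occupy positions 2–4 → each gets rank 4.
The 2 values of 20 occupy positions 5–6 → each gets rank 6.
The 3 values of 15 occupy positions 7–9 → each gets rank 9.
Fay has value 22 → rank 4.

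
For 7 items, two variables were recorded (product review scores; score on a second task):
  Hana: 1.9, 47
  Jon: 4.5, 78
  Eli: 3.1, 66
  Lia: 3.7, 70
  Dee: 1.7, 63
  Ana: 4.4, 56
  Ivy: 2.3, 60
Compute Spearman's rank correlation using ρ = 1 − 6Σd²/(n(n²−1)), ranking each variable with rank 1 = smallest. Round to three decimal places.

Ranks of variable 1: 2, 7, 4, 5, 1, 6, 3
Ranks of variable 2: 1, 7, 5, 6, 4, 2, 3
d = r₁ − r₂: 1, 0, -1, -1, -3, 4, 0
d²: 1, 0, 1, 1, 9, 16, 0; Σd² = 28
ρ = 1 − 6·28/(7·48) = 1 − 168/336 = 0.500

0.500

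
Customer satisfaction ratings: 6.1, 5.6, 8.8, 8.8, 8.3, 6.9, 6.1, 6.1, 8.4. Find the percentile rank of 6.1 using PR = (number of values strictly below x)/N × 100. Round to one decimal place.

N = 9.
Strictly below 6.1: 1. Equal to 6.1: 3.
PR = 1/9 × 100 = 11.1

11.1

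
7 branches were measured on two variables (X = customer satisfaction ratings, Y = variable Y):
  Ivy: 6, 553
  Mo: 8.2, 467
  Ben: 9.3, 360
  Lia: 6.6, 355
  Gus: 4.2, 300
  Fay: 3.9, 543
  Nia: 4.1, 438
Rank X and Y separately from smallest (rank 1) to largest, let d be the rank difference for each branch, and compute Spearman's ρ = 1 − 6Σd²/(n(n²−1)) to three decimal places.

-0.214

Ranks of variable 1: 4, 6, 7, 5, 3, 1, 2
Ranks of variable 2: 7, 5, 3, 2, 1, 6, 4
d = r₁ − r₂: -3, 1, 4, 3, 2, -5, -2
d²: 9, 1, 16, 9, 4, 25, 4; Σd² = 68
ρ = 1 − 6·68/(7·48) = 1 − 408/336 = -0.214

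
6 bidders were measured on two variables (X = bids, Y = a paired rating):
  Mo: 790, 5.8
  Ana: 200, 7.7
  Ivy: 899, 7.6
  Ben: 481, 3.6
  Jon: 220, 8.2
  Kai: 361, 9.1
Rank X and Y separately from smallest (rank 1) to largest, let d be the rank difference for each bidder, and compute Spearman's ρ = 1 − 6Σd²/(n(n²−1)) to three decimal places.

Ranks of variable 1: 5, 1, 6, 4, 2, 3
Ranks of variable 2: 2, 4, 3, 1, 5, 6
d = r₁ − r₂: 3, -3, 3, 3, -3, -3
d²: 9, 9, 9, 9, 9, 9; Σd² = 54
ρ = 1 − 6·54/(6·35) = 1 − 324/210 = -0.543

-0.543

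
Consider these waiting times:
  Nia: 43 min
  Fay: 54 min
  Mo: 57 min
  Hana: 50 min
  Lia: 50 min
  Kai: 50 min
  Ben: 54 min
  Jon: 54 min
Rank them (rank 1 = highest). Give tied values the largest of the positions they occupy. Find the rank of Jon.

4

Sorted (descending): 57, 54, 54, 54, 50, 50, 50, 43
The 3 values of 54 occupy positions 2–4 → each gets rank 4.
The 3 values of 50 occupy positions 5–7 → each gets rank 7.
Jon has value 54 min → rank 4.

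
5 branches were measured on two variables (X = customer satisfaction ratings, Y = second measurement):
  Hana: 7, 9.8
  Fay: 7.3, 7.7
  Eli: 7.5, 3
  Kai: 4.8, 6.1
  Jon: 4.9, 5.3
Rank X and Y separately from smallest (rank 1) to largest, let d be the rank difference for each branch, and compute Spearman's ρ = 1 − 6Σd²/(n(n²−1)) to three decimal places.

-0.200

Ranks of variable 1: 3, 4, 5, 1, 2
Ranks of variable 2: 5, 4, 1, 3, 2
d = r₁ − r₂: -2, 0, 4, -2, 0
d²: 4, 0, 16, 4, 0; Σd² = 24
ρ = 1 − 6·24/(5·24) = 1 − 144/120 = -0.200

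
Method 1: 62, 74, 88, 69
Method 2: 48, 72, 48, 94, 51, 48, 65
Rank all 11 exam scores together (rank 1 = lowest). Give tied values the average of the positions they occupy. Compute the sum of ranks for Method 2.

35

Sorted (ascending): 48, 48, 48, 51, 62, 65, 69, 72, 74, 88, 94
The 3 values of 48 occupy positions 1–3 → average rank 2.
Method 2 values → pooled ranks: 48→2, 72→8, 48→2, 94→11, 51→4, 48→2, 65→6
Rank sum = 2 + 8 + 2 + 11 + 4 + 2 + 6 = 35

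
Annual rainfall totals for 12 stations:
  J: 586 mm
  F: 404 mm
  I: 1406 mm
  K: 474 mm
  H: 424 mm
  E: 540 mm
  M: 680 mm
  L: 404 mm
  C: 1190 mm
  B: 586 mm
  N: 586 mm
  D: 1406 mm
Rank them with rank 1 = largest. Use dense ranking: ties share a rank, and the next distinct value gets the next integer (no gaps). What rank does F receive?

Sorted (descending): 1406, 1406, 1190, 680, 586, 586, 586, 540, 474, 424, 404, 404
The 2 values of 1406 share dense rank 1.
The 3 values of 586 share dense rank 4.
The 2 values of 404 share dense rank 8.
Remaining distinct values take the next consecutive integers.
F has value 404 mm → rank 8.

8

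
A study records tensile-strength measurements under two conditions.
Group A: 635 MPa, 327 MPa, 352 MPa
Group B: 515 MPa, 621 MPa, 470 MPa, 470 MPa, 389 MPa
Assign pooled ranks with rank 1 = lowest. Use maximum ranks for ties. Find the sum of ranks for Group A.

Sorted (ascending): 327, 352, 389, 470, 470, 515, 621, 635
The 2 values of 470 occupy positions 4–5 → each gets rank 5.
Group A values → pooled ranks: 635→8, 327→1, 352→2
Rank sum = 8 + 1 + 2 = 11

11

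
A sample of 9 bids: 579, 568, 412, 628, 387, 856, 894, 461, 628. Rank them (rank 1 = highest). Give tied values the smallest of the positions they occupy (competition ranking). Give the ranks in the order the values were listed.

5, 6, 8, 3, 9, 2, 1, 7, 3

Sorted (descending): 894, 856, 628, 628, 579, 568, 461, 412, 387
The 2 values of 628 occupy positions 3–4 → each gets rank 3.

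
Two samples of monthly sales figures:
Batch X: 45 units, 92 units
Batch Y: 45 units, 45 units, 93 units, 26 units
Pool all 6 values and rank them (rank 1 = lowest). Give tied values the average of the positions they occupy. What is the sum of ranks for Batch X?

8

Sorted (ascending): 26, 45, 45, 45, 92, 93
The 3 values of 45 occupy positions 2–4 → average rank 3.
Batch X values → pooled ranks: 45→3, 92→5
Rank sum = 3 + 5 = 8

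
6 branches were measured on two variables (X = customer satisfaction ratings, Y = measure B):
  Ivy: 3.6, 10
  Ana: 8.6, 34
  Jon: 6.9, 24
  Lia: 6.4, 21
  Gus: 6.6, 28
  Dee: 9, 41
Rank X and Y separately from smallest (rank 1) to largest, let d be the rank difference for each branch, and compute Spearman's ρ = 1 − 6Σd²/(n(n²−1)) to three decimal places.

0.943

Ranks of variable 1: 1, 5, 4, 2, 3, 6
Ranks of variable 2: 1, 5, 3, 2, 4, 6
d = r₁ − r₂: 0, 0, 1, 0, -1, 0
d²: 0, 0, 1, 0, 1, 0; Σd² = 2
ρ = 1 − 6·2/(6·35) = 1 − 12/210 = 0.943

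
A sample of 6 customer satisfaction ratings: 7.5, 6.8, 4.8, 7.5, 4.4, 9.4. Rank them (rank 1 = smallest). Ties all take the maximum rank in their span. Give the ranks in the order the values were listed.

Sorted (ascending): 4.4, 4.8, 6.8, 7.5, 7.5, 9.4
The 2 values of 7.5 occupy positions 4–5 → each gets rank 5.

5, 3, 2, 5, 1, 6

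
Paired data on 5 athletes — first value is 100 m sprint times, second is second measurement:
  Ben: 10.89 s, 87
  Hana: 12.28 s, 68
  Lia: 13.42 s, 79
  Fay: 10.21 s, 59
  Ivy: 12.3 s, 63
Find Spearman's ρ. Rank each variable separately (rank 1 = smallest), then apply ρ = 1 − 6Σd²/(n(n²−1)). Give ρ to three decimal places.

Ranks of variable 1: 2, 3, 5, 1, 4
Ranks of variable 2: 5, 3, 4, 1, 2
d = r₁ − r₂: -3, 0, 1, 0, 2
d²: 9, 0, 1, 0, 4; Σd² = 14
ρ = 1 − 6·14/(5·24) = 1 − 84/120 = 0.300

0.300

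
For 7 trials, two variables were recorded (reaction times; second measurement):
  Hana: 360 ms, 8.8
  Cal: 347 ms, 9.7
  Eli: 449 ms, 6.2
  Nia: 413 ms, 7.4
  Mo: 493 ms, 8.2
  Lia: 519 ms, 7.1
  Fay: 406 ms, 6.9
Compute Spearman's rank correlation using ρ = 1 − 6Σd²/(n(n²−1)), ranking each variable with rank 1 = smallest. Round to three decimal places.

-0.536

Ranks of variable 1: 2, 1, 5, 4, 6, 7, 3
Ranks of variable 2: 6, 7, 1, 4, 5, 3, 2
d = r₁ − r₂: -4, -6, 4, 0, 1, 4, 1
d²: 16, 36, 16, 0, 1, 16, 1; Σd² = 86
ρ = 1 − 6·86/(7·48) = 1 − 516/336 = -0.536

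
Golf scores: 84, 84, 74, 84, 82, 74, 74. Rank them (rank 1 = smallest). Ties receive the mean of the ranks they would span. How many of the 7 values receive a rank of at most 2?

3

Sorted (ascending): 74, 74, 74, 82, 84, 84, 84
The 3 values of 74 occupy positions 1–3 → average rank 2.
The 3 values of 84 occupy positions 5–7 → average rank 6.
Ranks ≤ 2: {2, 2, 2} → 3 values.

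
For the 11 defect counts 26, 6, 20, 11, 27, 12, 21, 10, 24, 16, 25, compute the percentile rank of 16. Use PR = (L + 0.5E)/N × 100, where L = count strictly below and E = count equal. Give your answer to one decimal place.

N = 11.
Strictly below 16: 4. Equal to 16: 1.
PR = (4 + 0.5·1)/11 × 100 = 40.9

40.9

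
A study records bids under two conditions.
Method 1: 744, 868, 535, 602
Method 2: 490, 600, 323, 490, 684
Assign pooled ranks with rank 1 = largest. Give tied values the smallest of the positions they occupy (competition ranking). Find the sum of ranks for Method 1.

Sorted (descending): 868, 744, 684, 602, 600, 535, 490, 490, 323
The 2 values of 490 occupy positions 7–8 → each gets rank 7.
Method 1 values → pooled ranks: 744→2, 868→1, 535→6, 602→4
Rank sum = 2 + 1 + 6 + 4 = 13

13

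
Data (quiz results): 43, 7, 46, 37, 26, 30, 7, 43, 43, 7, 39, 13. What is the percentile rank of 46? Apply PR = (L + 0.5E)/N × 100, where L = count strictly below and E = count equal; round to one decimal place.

95.8

N = 12.
Strictly below 46: 11. Equal to 46: 1.
PR = (11 + 0.5·1)/12 × 100 = 95.8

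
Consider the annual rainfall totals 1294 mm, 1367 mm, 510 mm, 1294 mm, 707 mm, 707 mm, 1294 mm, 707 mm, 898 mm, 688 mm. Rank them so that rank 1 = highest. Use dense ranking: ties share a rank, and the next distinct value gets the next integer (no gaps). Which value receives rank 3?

Sorted (descending): 1367, 1294, 1294, 1294, 898, 707, 707, 707, 688, 510
The 3 values of 1294 share dense rank 2.
The 3 values of 707 share dense rank 4.
Remaining distinct values take the next consecutive integers.
Rank 3 → value 898.

898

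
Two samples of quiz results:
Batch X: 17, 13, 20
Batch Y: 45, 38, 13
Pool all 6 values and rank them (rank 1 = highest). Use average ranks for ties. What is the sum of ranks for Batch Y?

8.5

Sorted (descending): 45, 38, 20, 17, 13, 13
The 2 values of 13 occupy positions 5–6 → average rank (5+6)/2 = 5.5.
Batch Y values → pooled ranks: 45→1, 38→2, 13→5.5
Rank sum = 1 + 2 + 5.5 = 8.5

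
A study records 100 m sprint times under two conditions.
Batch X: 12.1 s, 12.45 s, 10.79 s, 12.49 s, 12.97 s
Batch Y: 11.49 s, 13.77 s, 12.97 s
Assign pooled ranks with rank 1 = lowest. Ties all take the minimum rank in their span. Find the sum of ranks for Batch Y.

Sorted (ascending): 10.79, 11.49, 12.1, 12.45, 12.49, 12.97, 12.97, 13.77
The 2 values of 12.97 occupy positions 6–7 → each gets rank 6.
Batch Y values → pooled ranks: 11.49→2, 13.77→8, 12.97→6
Rank sum = 2 + 8 + 6 = 16

16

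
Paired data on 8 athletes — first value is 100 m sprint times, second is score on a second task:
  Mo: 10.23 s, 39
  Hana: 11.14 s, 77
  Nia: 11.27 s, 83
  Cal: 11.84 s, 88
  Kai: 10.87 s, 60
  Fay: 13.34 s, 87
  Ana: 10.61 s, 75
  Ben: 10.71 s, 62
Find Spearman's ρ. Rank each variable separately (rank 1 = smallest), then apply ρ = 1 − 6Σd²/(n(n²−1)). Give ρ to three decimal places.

0.881

Ranks of variable 1: 1, 5, 6, 7, 4, 8, 2, 3
Ranks of variable 2: 1, 5, 6, 8, 2, 7, 4, 3
d = r₁ − r₂: 0, 0, 0, -1, 2, 1, -2, 0
d²: 0, 0, 0, 1, 4, 1, 4, 0; Σd² = 10
ρ = 1 − 6·10/(8·63) = 1 − 60/504 = 0.881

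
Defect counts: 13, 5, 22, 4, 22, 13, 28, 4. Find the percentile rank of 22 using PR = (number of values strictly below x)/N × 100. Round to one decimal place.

62.5

N = 8.
Strictly below 22: 5. Equal to 22: 2.
PR = 5/8 × 100 = 62.5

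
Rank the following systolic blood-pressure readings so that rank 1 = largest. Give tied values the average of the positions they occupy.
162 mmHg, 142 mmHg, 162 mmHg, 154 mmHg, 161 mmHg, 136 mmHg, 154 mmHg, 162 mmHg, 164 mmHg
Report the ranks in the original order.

Sorted (descending): 164, 162, 162, 162, 161, 154, 154, 142, 136
The 3 values of 162 occupy positions 2–4 → average rank 3.
The 2 values of 154 occupy positions 6–7 → average rank (6+7)/2 = 6.5.

3, 8, 3, 6.5, 5, 9, 6.5, 3, 1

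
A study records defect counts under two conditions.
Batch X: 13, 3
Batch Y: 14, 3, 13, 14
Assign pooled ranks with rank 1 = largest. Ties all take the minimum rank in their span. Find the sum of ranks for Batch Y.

10

Sorted (descending): 14, 14, 13, 13, 3, 3
The 2 values of 14 occupy positions 1–2 → each gets rank 1.
The 2 values of 13 occupy positions 3–4 → each gets rank 3.
The 2 values of 3 occupy positions 5–6 → each gets rank 5.
Batch Y values → pooled ranks: 14→1, 3→5, 13→3, 14→1
Rank sum = 1 + 5 + 3 + 1 = 10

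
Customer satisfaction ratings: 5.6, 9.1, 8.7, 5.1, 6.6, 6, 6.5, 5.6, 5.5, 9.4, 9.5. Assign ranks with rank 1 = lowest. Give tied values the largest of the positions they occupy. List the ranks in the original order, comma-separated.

4, 9, 8, 1, 7, 5, 6, 4, 2, 10, 11

Sorted (ascending): 5.1, 5.5, 5.6, 5.6, 6, 6.5, 6.6, 8.7, 9.1, 9.4, 9.5
The 2 values of 5.6 occupy positions 3–4 → each gets rank 4.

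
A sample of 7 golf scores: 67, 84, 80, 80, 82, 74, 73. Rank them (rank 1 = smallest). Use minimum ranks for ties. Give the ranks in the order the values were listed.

Sorted (ascending): 67, 73, 74, 80, 80, 82, 84
The 2 values of 80 occupy positions 4–5 → each gets rank 4.

1, 7, 4, 4, 6, 3, 2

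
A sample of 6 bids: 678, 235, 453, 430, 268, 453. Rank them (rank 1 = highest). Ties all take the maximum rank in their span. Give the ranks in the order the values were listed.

1, 6, 3, 4, 5, 3

Sorted (descending): 678, 453, 453, 430, 268, 235
The 2 values of 453 occupy positions 2–3 → each gets rank 3.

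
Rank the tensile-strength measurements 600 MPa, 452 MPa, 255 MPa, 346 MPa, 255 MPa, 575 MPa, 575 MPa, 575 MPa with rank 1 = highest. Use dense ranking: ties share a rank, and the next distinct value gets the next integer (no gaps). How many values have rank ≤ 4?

Sorted (descending): 600, 575, 575, 575, 452, 346, 255, 255
The 3 values of 575 share dense rank 2.
The 2 values of 255 share dense rank 5.
Remaining distinct values take the next consecutive integers.
Ranks ≤ 4: {1, 2, 2, 2, 3, 4} → 6 values.

6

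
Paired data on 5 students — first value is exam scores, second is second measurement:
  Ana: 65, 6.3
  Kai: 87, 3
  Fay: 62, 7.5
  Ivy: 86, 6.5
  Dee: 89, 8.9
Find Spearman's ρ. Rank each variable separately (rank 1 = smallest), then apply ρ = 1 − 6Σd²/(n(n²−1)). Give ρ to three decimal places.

0.100

Ranks of variable 1: 2, 4, 1, 3, 5
Ranks of variable 2: 2, 1, 4, 3, 5
d = r₁ − r₂: 0, 3, -3, 0, 0
d²: 0, 9, 9, 0, 0; Σd² = 18
ρ = 1 − 6·18/(5·24) = 1 − 108/120 = 0.100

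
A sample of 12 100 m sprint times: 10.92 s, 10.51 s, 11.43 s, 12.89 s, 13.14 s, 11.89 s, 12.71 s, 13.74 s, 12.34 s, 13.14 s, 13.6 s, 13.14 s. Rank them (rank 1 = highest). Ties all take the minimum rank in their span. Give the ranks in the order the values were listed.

11, 12, 10, 6, 3, 9, 7, 1, 8, 3, 2, 3

Sorted (descending): 13.74, 13.6, 13.14, 13.14, 13.14, 12.89, 12.71, 12.34, 11.89, 11.43, 10.92, 10.51
The 3 values of 13.14 occupy positions 3–5 → each gets rank 3.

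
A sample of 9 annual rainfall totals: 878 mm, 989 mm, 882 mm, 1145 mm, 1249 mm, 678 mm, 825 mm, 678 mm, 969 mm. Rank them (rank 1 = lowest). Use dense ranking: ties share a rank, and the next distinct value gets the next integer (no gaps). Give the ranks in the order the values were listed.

3, 6, 4, 7, 8, 1, 2, 1, 5

Sorted (ascending): 678, 678, 825, 878, 882, 969, 989, 1145, 1249
The 2 values of 678 share dense rank 1.
Remaining distinct values take the next consecutive integers.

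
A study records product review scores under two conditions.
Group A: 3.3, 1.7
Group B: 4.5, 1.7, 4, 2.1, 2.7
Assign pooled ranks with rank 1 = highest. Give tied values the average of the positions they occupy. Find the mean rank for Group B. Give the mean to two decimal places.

Sorted (descending): 4.5, 4, 3.3, 2.7, 2.1, 1.7, 1.7
The 2 values of 1.7 occupy positions 6–7 → average rank (6+7)/2 = 6.5.
Group B values → pooled ranks: 4.5→1, 1.7→6.5, 4→2, 2.1→5, 2.7→4
Mean rank = (1 + 6.5 + 2 + 5 + 4) / 5 = 3.70

3.70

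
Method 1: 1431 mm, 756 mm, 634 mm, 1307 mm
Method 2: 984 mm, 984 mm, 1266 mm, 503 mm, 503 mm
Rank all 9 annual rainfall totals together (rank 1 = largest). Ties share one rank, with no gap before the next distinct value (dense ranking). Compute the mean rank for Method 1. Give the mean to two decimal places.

Sorted (descending): 1431, 1307, 1266, 984, 984, 756, 634, 503, 503
The 2 values of 984 share dense rank 4.
The 2 values of 503 share dense rank 7.
Remaining distinct values take the next consecutive integers.
Method 1 values → pooled ranks: 1431→1, 756→5, 634→6, 1307→2
Mean rank = (1 + 5 + 6 + 2) / 4 = 3.50

3.50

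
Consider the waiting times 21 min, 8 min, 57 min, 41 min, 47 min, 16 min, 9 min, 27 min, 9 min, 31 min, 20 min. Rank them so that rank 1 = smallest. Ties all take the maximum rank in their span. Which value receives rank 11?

57

Sorted (ascending): 8, 9, 9, 16, 20, 21, 27, 31, 41, 47, 57
The 2 values of 9 occupy positions 2–3 → each gets rank 3.
Rank 11 → value 57.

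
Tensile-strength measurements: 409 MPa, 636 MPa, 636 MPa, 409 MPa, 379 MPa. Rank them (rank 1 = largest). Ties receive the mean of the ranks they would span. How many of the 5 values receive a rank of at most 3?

2

Sorted (descending): 636, 636, 409, 409, 379
The 2 values of 636 occupy positions 1–2 → average rank (1+2)/2 = 1.5.
The 2 values of 409 occupy positions 3–4 → average rank (3+4)/2 = 3.5.
Ranks ≤ 3: {1.5, 1.5} → 2 values.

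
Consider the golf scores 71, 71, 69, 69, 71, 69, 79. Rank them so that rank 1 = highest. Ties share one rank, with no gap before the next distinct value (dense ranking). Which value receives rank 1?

Sorted (descending): 79, 71, 71, 71, 69, 69, 69
The 3 values of 71 share dense rank 2.
The 3 values of 69 share dense rank 3.
Remaining distinct values take the next consecutive integers.
Rank 1 → value 79.

79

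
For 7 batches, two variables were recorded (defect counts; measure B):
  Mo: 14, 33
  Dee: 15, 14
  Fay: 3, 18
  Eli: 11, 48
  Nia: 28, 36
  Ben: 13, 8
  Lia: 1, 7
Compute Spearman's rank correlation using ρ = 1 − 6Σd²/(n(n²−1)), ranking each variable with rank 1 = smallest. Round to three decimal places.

Ranks of variable 1: 5, 6, 2, 3, 7, 4, 1
Ranks of variable 2: 5, 3, 4, 7, 6, 2, 1
d = r₁ − r₂: 0, 3, -2, -4, 1, 2, 0
d²: 0, 9, 4, 16, 1, 4, 0; Σd² = 34
ρ = 1 − 6·34/(7·48) = 1 − 204/336 = 0.393

0.393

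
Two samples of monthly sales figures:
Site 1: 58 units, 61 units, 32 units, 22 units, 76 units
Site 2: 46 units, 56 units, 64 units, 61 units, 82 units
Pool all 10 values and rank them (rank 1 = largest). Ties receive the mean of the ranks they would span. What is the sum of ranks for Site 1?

Sorted (descending): 82, 76, 64, 61, 61, 58, 56, 46, 32, 22
The 2 values of 61 occupy positions 4–5 → average rank (4+5)/2 = 4.5.
Site 1 values → pooled ranks: 58→6, 61→4.5, 32→9, 22→10, 76→2
Rank sum = 6 + 4.5 + 9 + 10 + 2 = 31.5

31.5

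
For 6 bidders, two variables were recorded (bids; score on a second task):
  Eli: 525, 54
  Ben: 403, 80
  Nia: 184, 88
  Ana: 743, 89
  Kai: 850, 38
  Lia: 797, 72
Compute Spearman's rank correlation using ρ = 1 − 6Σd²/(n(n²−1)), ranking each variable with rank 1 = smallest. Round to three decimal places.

-0.543

Ranks of variable 1: 3, 2, 1, 4, 6, 5
Ranks of variable 2: 2, 4, 5, 6, 1, 3
d = r₁ − r₂: 1, -2, -4, -2, 5, 2
d²: 1, 4, 16, 4, 25, 4; Σd² = 54
ρ = 1 − 6·54/(6·35) = 1 − 324/210 = -0.543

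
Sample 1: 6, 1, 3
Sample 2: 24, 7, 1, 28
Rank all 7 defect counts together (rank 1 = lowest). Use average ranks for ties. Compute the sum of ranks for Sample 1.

8.5

Sorted (ascending): 1, 1, 3, 6, 7, 24, 28
The 2 values of 1 occupy positions 1–2 → average rank (1+2)/2 = 1.5.
Sample 1 values → pooled ranks: 6→4, 1→1.5, 3→3
Rank sum = 4 + 1.5 + 3 = 8.5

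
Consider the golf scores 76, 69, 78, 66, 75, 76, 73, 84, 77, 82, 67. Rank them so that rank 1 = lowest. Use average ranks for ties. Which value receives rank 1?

66

Sorted (ascending): 66, 67, 69, 73, 75, 76, 76, 77, 78, 82, 84
The 2 values of 76 occupy positions 6–7 → average rank (6+7)/2 = 6.5.
Rank 1 → value 66.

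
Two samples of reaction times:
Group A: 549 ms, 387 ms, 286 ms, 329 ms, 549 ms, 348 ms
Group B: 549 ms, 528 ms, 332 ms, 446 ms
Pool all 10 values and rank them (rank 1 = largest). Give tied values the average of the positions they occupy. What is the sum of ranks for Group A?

Sorted (descending): 549, 549, 549, 528, 446, 387, 348, 332, 329, 286
The 3 values of 549 occupy positions 1–3 → average rank 2.
Group A values → pooled ranks: 549→2, 387→6, 286→10, 329→9, 549→2, 348→7
Rank sum = 2 + 6 + 10 + 9 + 2 + 7 = 36

36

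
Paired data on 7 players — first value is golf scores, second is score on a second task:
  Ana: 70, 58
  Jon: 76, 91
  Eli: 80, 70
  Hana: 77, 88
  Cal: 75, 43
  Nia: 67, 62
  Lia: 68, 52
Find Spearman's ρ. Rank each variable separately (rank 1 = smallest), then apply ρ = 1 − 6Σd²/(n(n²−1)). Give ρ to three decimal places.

0.536

Ranks of variable 1: 3, 5, 7, 6, 4, 1, 2
Ranks of variable 2: 3, 7, 5, 6, 1, 4, 2
d = r₁ − r₂: 0, -2, 2, 0, 3, -3, 0
d²: 0, 4, 4, 0, 9, 9, 0; Σd² = 26
ρ = 1 − 6·26/(7·48) = 1 − 156/336 = 0.536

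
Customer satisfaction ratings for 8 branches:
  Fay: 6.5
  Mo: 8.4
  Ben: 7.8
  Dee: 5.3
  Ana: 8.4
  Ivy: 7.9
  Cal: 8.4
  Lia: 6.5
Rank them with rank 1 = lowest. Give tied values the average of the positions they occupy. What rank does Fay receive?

Sorted (ascending): 5.3, 6.5, 6.5, 7.8, 7.9, 8.4, 8.4, 8.4
The 2 values of 6.5 occupy positions 2–3 → average rank (2+3)/2 = 2.5.
The 3 values of 8.4 occupy positions 6–8 → average rank 7.
Fay has value 6.5 → rank 2.5.

2.5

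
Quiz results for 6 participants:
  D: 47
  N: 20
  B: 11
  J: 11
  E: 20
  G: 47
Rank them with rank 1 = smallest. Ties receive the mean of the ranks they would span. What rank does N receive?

Sorted (ascending): 11, 11, 20, 20, 47, 47
The 2 values of 11 occupy positions 1–2 → average rank (1+2)/2 = 1.5.
The 2 values of 20 occupy positions 3–4 → average rank (3+4)/2 = 3.5.
The 2 values of 47 occupy positions 5–6 → average rank (5+6)/2 = 5.5.
N has value 20 → rank 3.5.

3.5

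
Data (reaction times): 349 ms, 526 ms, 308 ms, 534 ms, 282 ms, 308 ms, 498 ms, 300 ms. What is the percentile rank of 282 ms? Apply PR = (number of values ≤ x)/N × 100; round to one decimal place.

N = 8.
Strictly below 282: 0. Equal to 282: 1.
PR = 1/8 × 100 = 12.5

12.5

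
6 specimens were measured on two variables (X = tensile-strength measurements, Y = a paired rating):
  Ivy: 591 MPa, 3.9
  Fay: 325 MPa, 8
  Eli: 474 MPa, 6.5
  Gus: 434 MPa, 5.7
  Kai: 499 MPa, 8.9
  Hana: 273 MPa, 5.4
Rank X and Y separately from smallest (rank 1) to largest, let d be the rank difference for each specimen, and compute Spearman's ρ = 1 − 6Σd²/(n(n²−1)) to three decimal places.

-0.029

Ranks of variable 1: 6, 2, 4, 3, 5, 1
Ranks of variable 2: 1, 5, 4, 3, 6, 2
d = r₁ − r₂: 5, -3, 0, 0, -1, -1
d²: 25, 9, 0, 0, 1, 1; Σd² = 36
ρ = 1 − 6·36/(6·35) = 1 − 216/210 = -0.029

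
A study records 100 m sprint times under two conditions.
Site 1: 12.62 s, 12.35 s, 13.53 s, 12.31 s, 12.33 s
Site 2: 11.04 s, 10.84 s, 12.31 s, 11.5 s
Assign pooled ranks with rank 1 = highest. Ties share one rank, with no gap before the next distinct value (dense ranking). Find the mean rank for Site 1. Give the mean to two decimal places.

Sorted (descending): 13.53, 12.62, 12.35, 12.33, 12.31, 12.31, 11.5, 11.04, 10.84
The 2 values of 12.31 share dense rank 5.
Remaining distinct values take the next consecutive integers.
Site 1 values → pooled ranks: 12.62→2, 12.35→3, 13.53→1, 12.31→5, 12.33→4
Mean rank = (2 + 3 + 1 + 5 + 4) / 5 = 3.00

3.00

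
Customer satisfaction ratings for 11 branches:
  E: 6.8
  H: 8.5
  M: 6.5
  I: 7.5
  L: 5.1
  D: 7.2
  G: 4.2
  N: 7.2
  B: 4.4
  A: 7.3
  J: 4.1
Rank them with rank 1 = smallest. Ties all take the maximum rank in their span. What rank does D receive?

Sorted (ascending): 4.1, 4.2, 4.4, 5.1, 6.5, 6.8, 7.2, 7.2, 7.3, 7.5, 8.5
The 2 values of 7.2 occupy positions 7–8 → each gets rank 8.
D has value 7.2 → rank 8.

8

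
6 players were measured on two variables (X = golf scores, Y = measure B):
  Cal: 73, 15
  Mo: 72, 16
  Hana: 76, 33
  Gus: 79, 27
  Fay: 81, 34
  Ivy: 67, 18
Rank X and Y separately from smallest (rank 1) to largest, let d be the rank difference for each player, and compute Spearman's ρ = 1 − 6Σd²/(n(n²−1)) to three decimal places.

Ranks of variable 1: 3, 2, 4, 5, 6, 1
Ranks of variable 2: 1, 2, 5, 4, 6, 3
d = r₁ − r₂: 2, 0, -1, 1, 0, -2
d²: 4, 0, 1, 1, 0, 4; Σd² = 10
ρ = 1 − 6·10/(6·35) = 1 − 60/210 = 0.714

0.714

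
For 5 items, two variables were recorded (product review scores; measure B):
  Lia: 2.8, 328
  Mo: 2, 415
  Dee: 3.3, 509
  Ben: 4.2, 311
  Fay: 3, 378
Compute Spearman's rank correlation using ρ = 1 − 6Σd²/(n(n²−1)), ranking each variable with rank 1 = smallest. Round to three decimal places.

-0.300

Ranks of variable 1: 2, 1, 4, 5, 3
Ranks of variable 2: 2, 4, 5, 1, 3
d = r₁ − r₂: 0, -3, -1, 4, 0
d²: 0, 9, 1, 16, 0; Σd² = 26
ρ = 1 − 6·26/(5·24) = 1 − 156/120 = -0.300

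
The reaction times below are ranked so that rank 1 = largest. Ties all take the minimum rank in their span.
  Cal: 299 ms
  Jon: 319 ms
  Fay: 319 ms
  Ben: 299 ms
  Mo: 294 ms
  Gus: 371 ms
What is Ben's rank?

4

Sorted (descending): 371, 319, 319, 299, 299, 294
The 2 values of 319 occupy positions 2–3 → each gets rank 2.
The 2 values of 299 occupy positions 4–5 → each gets rank 4.
Ben has value 299 ms → rank 4.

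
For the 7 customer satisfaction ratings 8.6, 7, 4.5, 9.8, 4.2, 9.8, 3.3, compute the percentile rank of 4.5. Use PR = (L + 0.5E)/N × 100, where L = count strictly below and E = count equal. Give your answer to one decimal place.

35.7

N = 7.
Strictly below 4.5: 2. Equal to 4.5: 1.
PR = (2 + 0.5·1)/7 × 100 = 35.7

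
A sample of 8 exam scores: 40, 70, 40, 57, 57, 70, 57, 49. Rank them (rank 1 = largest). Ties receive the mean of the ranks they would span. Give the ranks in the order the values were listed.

7.5, 1.5, 7.5, 4, 4, 1.5, 4, 6

Sorted (descending): 70, 70, 57, 57, 57, 49, 40, 40
The 2 values of 70 occupy positions 1–2 → average rank (1+2)/2 = 1.5.
The 3 values of 57 occupy positions 3–5 → average rank 4.
The 2 values of 40 occupy positions 7–8 → average rank (7+8)/2 = 7.5.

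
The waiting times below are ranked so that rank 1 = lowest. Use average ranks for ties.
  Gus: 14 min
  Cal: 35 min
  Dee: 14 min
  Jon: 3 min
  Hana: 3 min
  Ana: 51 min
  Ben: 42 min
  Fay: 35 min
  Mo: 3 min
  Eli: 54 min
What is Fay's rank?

Sorted (ascending): 3, 3, 3, 14, 14, 35, 35, 42, 51, 54
The 3 values of 3 occupy positions 1–3 → average rank 2.
The 2 values of 14 occupy positions 4–5 → average rank (4+5)/2 = 4.5.
The 2 values of 35 occupy positions 6–7 → average rank (6+7)/2 = 6.5.
Fay has value 35 min → rank 6.5.

6.5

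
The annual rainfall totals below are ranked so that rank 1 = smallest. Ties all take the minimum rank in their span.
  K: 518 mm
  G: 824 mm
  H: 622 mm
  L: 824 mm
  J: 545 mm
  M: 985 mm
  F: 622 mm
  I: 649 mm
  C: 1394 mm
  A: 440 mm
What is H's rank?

Sorted (ascending): 440, 518, 545, 622, 622, 649, 824, 824, 985, 1394
The 2 values of 622 occupy positions 4–5 → each gets rank 4.
The 2 values of 824 occupy positions 7–8 → each gets rank 7.
H has value 622 mm → rank 4.

4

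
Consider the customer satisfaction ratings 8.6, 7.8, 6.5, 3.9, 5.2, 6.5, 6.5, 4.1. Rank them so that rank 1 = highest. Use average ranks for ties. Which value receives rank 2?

7.8

Sorted (descending): 8.6, 7.8, 6.5, 6.5, 6.5, 5.2, 4.1, 3.9
The 3 values of 6.5 occupy positions 3–5 → average rank 4.
Rank 2 → value 7.8.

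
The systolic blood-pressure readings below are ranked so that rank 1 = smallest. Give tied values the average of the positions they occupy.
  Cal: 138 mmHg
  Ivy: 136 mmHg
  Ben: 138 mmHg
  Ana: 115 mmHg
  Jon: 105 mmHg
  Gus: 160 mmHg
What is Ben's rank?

4.5

Sorted (ascending): 105, 115, 136, 138, 138, 160
The 2 values of 138 occupy positions 4–5 → average rank (4+5)/2 = 4.5.
Ben has value 138 mmHg → rank 4.5.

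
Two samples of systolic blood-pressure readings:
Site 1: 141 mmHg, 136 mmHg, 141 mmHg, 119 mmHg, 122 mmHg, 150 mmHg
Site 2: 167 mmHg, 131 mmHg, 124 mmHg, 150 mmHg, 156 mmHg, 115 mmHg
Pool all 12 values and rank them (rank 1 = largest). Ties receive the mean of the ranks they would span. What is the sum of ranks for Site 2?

Sorted (descending): 167, 156, 150, 150, 141, 141, 136, 131, 124, 122, 119, 115
The 2 values of 150 occupy positions 3–4 → average rank (3+4)/2 = 3.5.
The 2 values of 141 occupy positions 5–6 → average rank (5+6)/2 = 5.5.
Site 2 values → pooled ranks: 167→1, 131→8, 124→9, 150→3.5, 156→2, 115→12
Rank sum = 1 + 8 + 9 + 3.5 + 2 + 12 = 35.5

35.5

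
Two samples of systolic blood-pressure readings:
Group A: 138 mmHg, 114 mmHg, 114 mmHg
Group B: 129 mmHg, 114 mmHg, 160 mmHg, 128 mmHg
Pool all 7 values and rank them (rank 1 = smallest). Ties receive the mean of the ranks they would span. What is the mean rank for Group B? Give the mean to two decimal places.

Sorted (ascending): 114, 114, 114, 128, 129, 138, 160
The 3 values of 114 occupy positions 1–3 → average rank 2.
Group B values → pooled ranks: 129→5, 114→2, 160→7, 128→4
Mean rank = (5 + 2 + 7 + 4) / 4 = 4.50

4.50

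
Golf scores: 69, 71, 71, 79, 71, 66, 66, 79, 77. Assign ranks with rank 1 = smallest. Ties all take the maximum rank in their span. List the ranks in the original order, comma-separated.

Sorted (ascending): 66, 66, 69, 71, 71, 71, 77, 79, 79
The 2 values of 66 occupy positions 1–2 → each gets rank 2.
The 3 values of 71 occupy positions 4–6 → each gets rank 6.
The 2 values of 79 occupy positions 8–9 → each gets rank 9.

3, 6, 6, 9, 6, 2, 2, 9, 7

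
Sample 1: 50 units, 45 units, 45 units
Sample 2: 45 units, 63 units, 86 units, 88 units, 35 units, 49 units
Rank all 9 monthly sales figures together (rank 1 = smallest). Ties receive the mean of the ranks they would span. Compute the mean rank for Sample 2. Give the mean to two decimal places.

5.50

Sorted (ascending): 35, 45, 45, 45, 49, 50, 63, 86, 88
The 3 values of 45 occupy positions 2–4 → average rank 3.
Sample 2 values → pooled ranks: 45→3, 63→7, 86→8, 88→9, 35→1, 49→5
Mean rank = (3 + 7 + 8 + 9 + 1 + 5) / 6 = 5.50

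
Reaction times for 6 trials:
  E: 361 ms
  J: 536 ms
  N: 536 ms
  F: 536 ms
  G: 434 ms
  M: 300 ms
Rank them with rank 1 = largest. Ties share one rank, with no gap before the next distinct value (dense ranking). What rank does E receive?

Sorted (descending): 536, 536, 536, 434, 361, 300
The 3 values of 536 share dense rank 1.
Remaining distinct values take the next consecutive integers.
E has value 361 ms → rank 3.

3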